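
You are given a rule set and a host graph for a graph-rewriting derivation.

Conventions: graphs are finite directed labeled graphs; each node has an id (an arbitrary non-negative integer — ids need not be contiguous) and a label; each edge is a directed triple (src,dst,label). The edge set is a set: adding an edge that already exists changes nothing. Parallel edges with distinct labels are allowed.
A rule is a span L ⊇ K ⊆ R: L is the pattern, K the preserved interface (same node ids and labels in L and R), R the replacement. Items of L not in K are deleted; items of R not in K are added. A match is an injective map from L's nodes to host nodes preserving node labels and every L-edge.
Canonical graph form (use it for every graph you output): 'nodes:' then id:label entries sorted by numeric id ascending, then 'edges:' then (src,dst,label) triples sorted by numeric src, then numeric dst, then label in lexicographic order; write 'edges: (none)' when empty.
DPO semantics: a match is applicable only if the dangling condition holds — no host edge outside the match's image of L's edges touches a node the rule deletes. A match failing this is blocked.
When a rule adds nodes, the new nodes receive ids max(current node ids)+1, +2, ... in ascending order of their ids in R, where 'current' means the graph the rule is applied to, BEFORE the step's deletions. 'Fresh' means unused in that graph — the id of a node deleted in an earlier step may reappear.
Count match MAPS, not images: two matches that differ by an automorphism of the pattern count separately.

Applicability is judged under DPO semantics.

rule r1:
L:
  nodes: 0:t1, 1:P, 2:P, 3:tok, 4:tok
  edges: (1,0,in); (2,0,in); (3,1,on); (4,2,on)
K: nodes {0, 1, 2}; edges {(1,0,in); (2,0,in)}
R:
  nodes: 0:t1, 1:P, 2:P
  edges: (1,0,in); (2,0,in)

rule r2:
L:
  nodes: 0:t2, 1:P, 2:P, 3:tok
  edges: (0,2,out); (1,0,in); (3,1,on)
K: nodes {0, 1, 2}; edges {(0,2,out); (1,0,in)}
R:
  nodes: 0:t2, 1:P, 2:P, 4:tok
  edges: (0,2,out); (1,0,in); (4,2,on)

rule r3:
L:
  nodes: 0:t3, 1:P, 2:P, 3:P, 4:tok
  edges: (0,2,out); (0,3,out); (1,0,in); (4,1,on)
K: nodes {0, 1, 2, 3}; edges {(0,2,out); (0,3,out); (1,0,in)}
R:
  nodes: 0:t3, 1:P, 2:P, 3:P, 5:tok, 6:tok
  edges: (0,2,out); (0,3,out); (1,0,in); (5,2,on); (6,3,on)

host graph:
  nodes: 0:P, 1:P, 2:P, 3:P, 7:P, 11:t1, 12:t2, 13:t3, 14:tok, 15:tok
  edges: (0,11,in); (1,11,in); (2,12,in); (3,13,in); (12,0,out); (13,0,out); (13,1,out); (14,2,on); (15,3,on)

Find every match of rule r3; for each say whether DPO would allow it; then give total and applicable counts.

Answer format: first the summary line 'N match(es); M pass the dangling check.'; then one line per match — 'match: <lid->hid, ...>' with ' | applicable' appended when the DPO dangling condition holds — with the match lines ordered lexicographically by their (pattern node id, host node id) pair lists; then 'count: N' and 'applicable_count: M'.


2 match(es); 2 pass the dangling check.
match: 0->13, 1->3, 2->0, 3->1, 4->15 | applicable
match: 0->13, 1->3, 2->1, 3->0, 4->15 | applicable
count: 2
applicable_count: 2


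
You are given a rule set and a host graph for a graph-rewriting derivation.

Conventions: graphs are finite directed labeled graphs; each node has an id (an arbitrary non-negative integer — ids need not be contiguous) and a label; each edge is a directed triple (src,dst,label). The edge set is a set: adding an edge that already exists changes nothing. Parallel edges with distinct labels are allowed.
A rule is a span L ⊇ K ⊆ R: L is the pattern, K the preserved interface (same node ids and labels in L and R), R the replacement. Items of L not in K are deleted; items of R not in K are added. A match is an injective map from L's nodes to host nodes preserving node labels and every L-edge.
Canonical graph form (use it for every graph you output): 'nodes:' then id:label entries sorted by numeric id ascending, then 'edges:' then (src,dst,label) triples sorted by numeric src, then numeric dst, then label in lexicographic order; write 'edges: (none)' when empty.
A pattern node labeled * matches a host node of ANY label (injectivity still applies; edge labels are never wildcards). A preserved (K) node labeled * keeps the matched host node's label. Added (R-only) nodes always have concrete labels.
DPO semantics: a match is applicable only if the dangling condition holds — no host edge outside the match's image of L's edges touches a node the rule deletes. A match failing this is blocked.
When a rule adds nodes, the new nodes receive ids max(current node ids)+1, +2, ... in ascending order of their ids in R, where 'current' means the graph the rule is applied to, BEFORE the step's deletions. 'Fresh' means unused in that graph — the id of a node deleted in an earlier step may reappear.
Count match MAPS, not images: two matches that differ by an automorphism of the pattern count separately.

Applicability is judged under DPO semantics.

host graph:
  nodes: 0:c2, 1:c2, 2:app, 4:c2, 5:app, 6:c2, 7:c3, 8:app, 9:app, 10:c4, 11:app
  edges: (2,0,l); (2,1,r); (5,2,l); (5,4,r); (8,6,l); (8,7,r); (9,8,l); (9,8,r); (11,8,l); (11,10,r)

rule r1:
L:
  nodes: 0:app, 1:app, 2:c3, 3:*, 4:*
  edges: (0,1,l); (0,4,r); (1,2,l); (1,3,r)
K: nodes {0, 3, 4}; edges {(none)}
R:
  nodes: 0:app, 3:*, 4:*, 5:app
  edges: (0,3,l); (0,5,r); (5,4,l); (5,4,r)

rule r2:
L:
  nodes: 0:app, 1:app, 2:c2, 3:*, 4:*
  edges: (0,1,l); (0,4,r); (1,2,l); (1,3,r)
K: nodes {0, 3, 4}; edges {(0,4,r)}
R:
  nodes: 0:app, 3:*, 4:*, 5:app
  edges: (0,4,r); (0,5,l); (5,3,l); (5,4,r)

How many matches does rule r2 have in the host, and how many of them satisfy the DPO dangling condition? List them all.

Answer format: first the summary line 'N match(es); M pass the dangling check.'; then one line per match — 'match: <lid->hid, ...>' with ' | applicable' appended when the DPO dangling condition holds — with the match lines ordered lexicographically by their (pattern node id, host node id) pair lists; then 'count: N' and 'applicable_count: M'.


2 match(es); 1 pass the dangling check.
match: 0->5, 1->2, 2->0, 3->1, 4->4 | applicable
match: 0->11, 1->8, 2->6, 3->7, 4->10
count: 2
applicable_count: 1


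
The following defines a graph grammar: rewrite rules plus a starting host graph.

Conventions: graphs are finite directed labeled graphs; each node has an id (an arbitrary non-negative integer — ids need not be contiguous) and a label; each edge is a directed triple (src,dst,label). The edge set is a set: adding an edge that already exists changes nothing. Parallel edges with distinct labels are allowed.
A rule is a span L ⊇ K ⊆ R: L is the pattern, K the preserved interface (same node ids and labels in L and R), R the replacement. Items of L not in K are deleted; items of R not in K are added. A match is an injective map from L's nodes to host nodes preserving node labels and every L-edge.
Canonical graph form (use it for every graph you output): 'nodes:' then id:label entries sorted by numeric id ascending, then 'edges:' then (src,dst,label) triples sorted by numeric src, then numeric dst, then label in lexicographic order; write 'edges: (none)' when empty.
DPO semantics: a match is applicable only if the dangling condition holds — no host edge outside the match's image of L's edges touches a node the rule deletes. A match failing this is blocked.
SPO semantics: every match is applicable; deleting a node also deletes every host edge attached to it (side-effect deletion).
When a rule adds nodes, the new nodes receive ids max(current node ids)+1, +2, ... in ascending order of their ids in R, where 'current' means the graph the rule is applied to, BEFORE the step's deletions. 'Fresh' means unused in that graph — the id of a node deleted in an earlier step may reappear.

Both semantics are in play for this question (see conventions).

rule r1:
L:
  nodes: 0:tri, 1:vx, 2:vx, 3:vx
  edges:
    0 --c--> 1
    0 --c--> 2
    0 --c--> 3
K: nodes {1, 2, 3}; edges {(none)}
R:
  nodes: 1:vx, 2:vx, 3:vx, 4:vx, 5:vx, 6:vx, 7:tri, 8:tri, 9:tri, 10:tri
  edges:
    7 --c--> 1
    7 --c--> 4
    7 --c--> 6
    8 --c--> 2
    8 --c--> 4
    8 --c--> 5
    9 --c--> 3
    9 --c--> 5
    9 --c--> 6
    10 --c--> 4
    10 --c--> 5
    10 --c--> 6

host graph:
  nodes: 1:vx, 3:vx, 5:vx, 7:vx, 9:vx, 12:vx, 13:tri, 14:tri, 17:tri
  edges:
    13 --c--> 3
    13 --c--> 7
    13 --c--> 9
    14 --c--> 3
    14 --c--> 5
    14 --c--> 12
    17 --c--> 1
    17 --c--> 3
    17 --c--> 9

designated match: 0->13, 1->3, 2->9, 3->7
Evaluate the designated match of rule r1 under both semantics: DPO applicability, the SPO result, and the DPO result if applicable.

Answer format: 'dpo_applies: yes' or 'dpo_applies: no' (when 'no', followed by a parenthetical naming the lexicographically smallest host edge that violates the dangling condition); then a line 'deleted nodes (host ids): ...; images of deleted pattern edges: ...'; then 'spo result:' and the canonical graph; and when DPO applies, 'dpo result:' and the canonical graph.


dpo_applies: yes
deleted nodes (host ids): 13; images of deleted pattern edges: (13,3,c); (13,7,c); (13,9,c)
spo result:
nodes: 1:vx, 3:vx, 5:vx, 7:vx, 9:vx, 12:vx, 14:tri, 17:tri, 18:vx, 19:vx, 20:vx, 21:tri, 22:tri, 23:tri, 24:tri
edges: (14,3,c); (14,5,c); (14,12,c); (17,1,c); (17,3,c); (17,9,c); (21,3,c); (21,18,c); (21,20,c); (22,9,c); (22,18,c); (22,19,c); (23,7,c); (23,19,c); (23,20,c); (24,18,c); (24,19,c); (24,20,c)
dpo result:
nodes: 1:vx, 3:vx, 5:vx, 7:vx, 9:vx, 12:vx, 14:tri, 17:tri, 18:vx, 19:vx, 20:vx, 21:tri, 22:tri, 23:tri, 24:tri
edges: (14,3,c); (14,5,c); (14,12,c); (17,1,c); (17,3,c); (17,9,c); (21,3,c); (21,18,c); (21,20,c); (22,9,c); (22,18,c); (22,19,c); (23,7,c); (23,19,c); (23,20,c); (24,18,c); (24,19,c); (24,20,c)


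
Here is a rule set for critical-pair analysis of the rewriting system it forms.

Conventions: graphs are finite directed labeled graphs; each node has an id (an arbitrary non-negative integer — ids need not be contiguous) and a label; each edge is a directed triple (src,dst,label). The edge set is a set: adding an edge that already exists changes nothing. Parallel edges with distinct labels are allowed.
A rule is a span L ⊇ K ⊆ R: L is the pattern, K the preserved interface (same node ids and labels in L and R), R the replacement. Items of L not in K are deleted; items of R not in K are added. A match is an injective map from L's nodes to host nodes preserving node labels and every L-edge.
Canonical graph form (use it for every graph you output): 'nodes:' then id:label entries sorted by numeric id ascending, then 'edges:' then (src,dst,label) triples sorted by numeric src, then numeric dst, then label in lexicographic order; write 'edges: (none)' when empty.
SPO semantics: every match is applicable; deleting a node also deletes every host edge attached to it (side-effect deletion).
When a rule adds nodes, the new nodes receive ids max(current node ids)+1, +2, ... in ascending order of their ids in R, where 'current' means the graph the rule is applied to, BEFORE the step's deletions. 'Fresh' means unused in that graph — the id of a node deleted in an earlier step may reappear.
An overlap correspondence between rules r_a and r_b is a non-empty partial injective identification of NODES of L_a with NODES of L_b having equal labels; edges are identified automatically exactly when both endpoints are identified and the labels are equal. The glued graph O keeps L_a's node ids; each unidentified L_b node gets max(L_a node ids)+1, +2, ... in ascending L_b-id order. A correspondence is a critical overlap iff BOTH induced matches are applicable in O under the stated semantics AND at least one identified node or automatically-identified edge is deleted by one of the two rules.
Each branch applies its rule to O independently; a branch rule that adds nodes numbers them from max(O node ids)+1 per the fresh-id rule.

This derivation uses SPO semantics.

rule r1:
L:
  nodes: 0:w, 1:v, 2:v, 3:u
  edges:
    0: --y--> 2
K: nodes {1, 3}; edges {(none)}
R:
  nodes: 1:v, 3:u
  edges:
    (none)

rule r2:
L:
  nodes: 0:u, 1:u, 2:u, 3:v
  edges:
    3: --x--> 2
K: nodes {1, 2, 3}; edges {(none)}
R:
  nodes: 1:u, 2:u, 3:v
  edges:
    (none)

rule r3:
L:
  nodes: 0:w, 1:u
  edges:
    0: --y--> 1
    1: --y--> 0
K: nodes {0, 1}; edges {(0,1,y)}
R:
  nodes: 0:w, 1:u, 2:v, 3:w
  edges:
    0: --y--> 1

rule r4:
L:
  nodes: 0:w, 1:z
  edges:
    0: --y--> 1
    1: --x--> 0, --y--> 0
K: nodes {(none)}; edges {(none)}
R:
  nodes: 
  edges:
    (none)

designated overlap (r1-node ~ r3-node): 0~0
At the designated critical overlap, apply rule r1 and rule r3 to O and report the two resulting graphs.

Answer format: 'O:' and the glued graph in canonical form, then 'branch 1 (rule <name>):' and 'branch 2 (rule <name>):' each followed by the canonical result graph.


O:
nodes: 0:w, 1:v, 2:v, 3:u, 4:u
edges: (0,2,y); (0,4,y); (4,0,y)
branch 1 (rule r1):
nodes: 1:v, 3:u, 4:u
edges: (none)
branch 2 (rule r3):
nodes: 0:w, 1:v, 2:v, 3:u, 4:u, 5:v, 6:w
edges: (0,2,y); (0,4,y)


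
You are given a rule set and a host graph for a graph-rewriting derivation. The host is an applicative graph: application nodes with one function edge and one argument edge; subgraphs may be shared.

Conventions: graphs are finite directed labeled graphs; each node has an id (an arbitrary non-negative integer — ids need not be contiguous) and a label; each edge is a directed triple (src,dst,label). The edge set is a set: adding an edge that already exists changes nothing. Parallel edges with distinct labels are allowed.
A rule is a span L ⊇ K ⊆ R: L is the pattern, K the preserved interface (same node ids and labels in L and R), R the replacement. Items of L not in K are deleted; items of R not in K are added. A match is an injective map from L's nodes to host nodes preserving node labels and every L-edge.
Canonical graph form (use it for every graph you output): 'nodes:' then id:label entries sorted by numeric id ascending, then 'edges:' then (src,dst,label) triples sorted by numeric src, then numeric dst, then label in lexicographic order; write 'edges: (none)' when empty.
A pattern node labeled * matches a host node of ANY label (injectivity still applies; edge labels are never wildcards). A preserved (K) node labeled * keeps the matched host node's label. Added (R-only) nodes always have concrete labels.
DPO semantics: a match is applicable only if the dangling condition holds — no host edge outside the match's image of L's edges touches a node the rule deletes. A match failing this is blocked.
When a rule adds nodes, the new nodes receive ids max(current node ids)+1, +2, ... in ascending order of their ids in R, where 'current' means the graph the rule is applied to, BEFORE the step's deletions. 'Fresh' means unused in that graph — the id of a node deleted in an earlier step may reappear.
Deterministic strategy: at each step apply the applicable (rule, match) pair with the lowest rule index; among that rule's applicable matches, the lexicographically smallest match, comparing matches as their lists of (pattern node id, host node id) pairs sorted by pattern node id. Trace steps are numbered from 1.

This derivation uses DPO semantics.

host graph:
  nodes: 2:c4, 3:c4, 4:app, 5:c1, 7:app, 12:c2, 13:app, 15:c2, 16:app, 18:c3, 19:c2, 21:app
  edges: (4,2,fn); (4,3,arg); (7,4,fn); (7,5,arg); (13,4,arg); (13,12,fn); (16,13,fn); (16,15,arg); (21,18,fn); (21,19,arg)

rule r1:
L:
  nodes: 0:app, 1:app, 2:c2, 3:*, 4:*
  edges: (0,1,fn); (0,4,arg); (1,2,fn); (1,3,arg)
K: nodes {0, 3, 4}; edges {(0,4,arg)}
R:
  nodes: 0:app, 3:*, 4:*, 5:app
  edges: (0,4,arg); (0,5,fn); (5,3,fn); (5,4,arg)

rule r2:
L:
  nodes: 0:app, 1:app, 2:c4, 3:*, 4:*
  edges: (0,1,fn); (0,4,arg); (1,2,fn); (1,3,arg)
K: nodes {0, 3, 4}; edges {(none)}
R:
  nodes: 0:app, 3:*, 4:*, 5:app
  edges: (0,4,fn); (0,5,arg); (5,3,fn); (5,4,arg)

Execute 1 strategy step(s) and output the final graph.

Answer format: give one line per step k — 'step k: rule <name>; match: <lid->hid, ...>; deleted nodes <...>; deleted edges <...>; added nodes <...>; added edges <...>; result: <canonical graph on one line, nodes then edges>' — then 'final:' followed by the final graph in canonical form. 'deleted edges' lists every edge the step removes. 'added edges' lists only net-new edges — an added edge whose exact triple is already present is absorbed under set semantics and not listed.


step 1: rule r1; match: 0->16, 1->13, 2->12, 3->4, 4->15; deleted nodes 12, 13; deleted edges (13,4,arg); (13,12,fn); (16,13,fn); added nodes 22; added edges (16,22,fn); (22,4,fn); (22,15,arg); result: nodes: 2:c4, 3:c4, 4:app, 5:c1, 7:app, 15:c2, 16:app, 18:c3, 19:c2, 21:app, 22:app edges: (4,2,fn); (4,3,arg); (7,4,fn); (7,5,arg); (16,15,arg); (16,22,fn); (21,18,fn); (21,19,arg); (22,4,fn); (22,15,arg)
final:
nodes: 2:c4, 3:c4, 4:app, 5:c1, 7:app, 15:c2, 16:app, 18:c3, 19:c2, 21:app, 22:app
edges: (4,2,fn); (4,3,arg); (7,4,fn); (7,5,arg); (16,15,arg); (16,22,fn); (21,18,fn); (21,19,arg); (22,4,fn); (22,15,arg)


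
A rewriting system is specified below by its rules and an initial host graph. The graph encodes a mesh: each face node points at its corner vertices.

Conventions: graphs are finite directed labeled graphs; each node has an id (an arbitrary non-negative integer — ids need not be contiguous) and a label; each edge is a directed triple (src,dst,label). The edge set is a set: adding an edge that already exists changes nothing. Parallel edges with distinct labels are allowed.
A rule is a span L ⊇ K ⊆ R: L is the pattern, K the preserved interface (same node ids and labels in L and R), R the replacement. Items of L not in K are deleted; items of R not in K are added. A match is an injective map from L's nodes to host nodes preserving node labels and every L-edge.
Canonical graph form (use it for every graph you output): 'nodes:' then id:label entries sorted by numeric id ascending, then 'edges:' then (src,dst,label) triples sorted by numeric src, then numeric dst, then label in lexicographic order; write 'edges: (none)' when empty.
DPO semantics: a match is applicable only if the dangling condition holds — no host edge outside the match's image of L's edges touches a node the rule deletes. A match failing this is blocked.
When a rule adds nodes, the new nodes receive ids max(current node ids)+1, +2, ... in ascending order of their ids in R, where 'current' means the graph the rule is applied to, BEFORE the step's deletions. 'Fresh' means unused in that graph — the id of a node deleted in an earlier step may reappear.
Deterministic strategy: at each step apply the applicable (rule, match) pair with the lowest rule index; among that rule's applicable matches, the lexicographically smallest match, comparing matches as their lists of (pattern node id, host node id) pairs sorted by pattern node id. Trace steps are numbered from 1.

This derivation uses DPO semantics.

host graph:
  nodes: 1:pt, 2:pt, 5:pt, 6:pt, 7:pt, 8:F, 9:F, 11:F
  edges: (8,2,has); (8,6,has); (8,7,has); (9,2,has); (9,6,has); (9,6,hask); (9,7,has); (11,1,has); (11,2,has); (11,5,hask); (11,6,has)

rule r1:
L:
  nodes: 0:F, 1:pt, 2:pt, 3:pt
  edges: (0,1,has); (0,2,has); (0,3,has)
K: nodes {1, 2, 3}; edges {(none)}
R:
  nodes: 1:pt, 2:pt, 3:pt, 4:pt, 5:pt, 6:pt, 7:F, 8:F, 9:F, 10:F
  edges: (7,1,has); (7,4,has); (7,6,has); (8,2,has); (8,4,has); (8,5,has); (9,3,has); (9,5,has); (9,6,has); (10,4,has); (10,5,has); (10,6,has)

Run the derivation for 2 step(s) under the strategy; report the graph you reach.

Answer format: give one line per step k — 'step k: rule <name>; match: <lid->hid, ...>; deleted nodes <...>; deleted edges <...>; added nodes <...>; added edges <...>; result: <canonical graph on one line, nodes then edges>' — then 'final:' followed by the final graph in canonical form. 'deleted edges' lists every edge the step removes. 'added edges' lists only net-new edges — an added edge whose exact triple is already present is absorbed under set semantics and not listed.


step 1: rule r1; match: 0->8, 1->2, 2->6, 3->7; deleted nodes 8; deleted edges (8,2,has); (8,6,has); (8,7,has); added nodes 12, 13, 14, 15, 16, 17, 18; added edges (15,2,has); (15,12,has); (15,14,has); (16,6,has); (16,12,has); (16,13,has); (17,7,has); (17,13,has); (17,14,has); (18,12,has); (18,13,has); (18,14,has); result: nodes: 1:pt, 2:pt, 5:pt, 6:pt, 7:pt, 9:F, 11:F, 12:pt, 13:pt, 14:pt, 15:F, 16:F, 17:F, 18:F edges: (9,2,has); (9,6,has); (9,6,hask); (9,7,has); (11,1,has); (11,2,has); (11,5,hask); (11,6,has); (15,2,has); (15,12,has); (15,14,has); (16,6,has); (16,12,has); (16,13,has); (17,7,has); (17,13,has); (17,14,has); (18,12,has); (18,13,has); (18,14,has)
step 2: rule r1; match: 0->15, 1->2, 2->12, 3->14; deleted nodes 15; deleted edges (15,2,has); (15,12,has); (15,14,has); added nodes 19, 20, 21, 22, 23, 24, 25; added edges (22,2,has); (22,19,has); (22,21,has); (23,12,has); (23,19,has); (23,20,has); (24,14,has); (24,20,has); (24,21,has); (25,19,has); (25,20,has); (25,21,has); result: nodes: 1:pt, 2:pt, 5:pt, 6:pt, 7:pt, 9:F, 11:F, 12:pt, 13:pt, 14:pt, 16:F, 17:F, 18:F, 19:pt, 20:pt, 21:pt, 22:F, 23:F, 24:F, 25:F edges: (9,2,has); (9,6,has); (9,6,hask); (9,7,has); (11,1,has); (11,2,has); (11,5,hask); (11,6,has); (16,6,has); (16,12,has); (16,13,has); (17,7,has); (17,13,has); (17,14,has); (18,12,has); (18,13,has); (18,14,has); (22,2,has); (22,19,has); (22,21,has); (23,12,has); (23,19,has); (23,20,has); (24,14,has); (24,20,has); (24,21,has); (25,19,has); (25,20,has); (25,21,has)
final:
nodes: 1:pt, 2:pt, 5:pt, 6:pt, 7:pt, 9:F, 11:F, 12:pt, 13:pt, 14:pt, 16:F, 17:F, 18:F, 19:pt, 20:pt, 21:pt, 22:F, 23:F, 24:F, 25:F
edges: (9,2,has); (9,6,has); (9,6,hask); (9,7,has); (11,1,has); (11,2,has); (11,5,hask); (11,6,has); (16,6,has); (16,12,has); (16,13,has); (17,7,has); (17,13,has); (17,14,has); (18,12,has); (18,13,has); (18,14,has); (22,2,has); (22,19,has); (22,21,has); (23,12,has); (23,19,has); (23,20,has); (24,14,has); (24,20,has); (24,21,has); (25,19,has); (25,20,has); (25,21,has)


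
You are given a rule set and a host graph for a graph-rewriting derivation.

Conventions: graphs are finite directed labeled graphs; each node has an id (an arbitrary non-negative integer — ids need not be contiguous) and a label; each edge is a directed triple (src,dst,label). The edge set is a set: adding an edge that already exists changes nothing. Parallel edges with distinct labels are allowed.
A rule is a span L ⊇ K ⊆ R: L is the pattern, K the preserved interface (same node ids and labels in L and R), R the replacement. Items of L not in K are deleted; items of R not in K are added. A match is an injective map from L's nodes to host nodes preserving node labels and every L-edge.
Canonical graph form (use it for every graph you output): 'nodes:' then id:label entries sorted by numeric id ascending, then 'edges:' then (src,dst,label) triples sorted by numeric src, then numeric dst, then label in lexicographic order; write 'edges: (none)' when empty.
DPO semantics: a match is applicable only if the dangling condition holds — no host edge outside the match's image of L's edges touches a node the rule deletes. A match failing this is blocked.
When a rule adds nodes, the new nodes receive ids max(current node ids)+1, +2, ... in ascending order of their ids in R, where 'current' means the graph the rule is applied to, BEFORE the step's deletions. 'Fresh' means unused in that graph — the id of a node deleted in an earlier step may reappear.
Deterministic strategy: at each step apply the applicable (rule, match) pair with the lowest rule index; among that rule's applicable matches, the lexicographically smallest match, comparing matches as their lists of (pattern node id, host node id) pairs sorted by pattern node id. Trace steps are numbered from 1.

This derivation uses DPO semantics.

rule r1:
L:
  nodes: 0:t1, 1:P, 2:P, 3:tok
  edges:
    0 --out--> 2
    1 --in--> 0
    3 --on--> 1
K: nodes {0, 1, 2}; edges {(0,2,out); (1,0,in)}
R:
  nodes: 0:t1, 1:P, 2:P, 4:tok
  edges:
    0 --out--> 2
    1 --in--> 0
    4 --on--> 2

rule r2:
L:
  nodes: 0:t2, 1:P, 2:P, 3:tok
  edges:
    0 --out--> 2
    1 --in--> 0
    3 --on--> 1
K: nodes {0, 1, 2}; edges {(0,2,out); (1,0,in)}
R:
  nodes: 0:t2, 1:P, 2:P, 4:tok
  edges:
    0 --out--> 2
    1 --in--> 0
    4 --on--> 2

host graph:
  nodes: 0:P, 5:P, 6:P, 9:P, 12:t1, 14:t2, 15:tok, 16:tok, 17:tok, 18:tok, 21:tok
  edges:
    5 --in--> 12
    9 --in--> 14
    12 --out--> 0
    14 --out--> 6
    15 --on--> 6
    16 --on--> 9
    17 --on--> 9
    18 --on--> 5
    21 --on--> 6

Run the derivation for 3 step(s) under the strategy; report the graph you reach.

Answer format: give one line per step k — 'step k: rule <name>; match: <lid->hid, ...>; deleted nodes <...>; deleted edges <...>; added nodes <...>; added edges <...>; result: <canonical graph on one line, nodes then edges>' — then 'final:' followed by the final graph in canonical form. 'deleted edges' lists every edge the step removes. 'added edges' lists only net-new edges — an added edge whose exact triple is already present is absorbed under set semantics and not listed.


step 1: rule r1; match: 0->12, 1->5, 2->0, 3->18; deleted nodes 18; deleted edges (18,5,on); added nodes 22; added edges (22,0,on); result: nodes: 0:P, 5:P, 6:P, 9:P, 12:t1, 14:t2, 15:tok, 16:tok, 17:tok, 21:tok, 22:tok edges: (5,12,in); (9,14,in); (12,0,out); (14,6,out); (15,6,on); (16,9,on); (17,9,on); (21,6,on); (22,0,on)
step 2: rule r2; match: 0->14, 1->9, 2->6, 3->16; deleted nodes 16; deleted edges (16,9,on); added nodes 23; added edges (23,6,on); result: nodes: 0:P, 5:P, 6:P, 9:P, 12:t1, 14:t2, 15:tok, 17:tok, 21:tok, 22:tok, 23:tok edges: (5,12,in); (9,14,in); (12,0,out); (14,6,out); (15,6,on); (17,9,on); (21,6,on); (22,0,on); (23,6,on)
step 3: rule r2; match: 0->14, 1->9, 2->6, 3->17; deleted nodes 17; deleted edges (17,9,on); added nodes 24; added edges (24,6,on); result: nodes: 0:P, 5:P, 6:P, 9:P, 12:t1, 14:t2, 15:tok, 21:tok, 22:tok, 23:tok, 24:tok edges: (5,12,in); (9,14,in); (12,0,out); (14,6,out); (15,6,on); (21,6,on); (22,0,on); (23,6,on); (24,6,on)
final:
nodes: 0:P, 5:P, 6:P, 9:P, 12:t1, 14:t2, 15:tok, 21:tok, 22:tok, 23:tok, 24:tok
edges: (5,12,in); (9,14,in); (12,0,out); (14,6,out); (15,6,on); (21,6,on); (22,0,on); (23,6,on); (24,6,on)


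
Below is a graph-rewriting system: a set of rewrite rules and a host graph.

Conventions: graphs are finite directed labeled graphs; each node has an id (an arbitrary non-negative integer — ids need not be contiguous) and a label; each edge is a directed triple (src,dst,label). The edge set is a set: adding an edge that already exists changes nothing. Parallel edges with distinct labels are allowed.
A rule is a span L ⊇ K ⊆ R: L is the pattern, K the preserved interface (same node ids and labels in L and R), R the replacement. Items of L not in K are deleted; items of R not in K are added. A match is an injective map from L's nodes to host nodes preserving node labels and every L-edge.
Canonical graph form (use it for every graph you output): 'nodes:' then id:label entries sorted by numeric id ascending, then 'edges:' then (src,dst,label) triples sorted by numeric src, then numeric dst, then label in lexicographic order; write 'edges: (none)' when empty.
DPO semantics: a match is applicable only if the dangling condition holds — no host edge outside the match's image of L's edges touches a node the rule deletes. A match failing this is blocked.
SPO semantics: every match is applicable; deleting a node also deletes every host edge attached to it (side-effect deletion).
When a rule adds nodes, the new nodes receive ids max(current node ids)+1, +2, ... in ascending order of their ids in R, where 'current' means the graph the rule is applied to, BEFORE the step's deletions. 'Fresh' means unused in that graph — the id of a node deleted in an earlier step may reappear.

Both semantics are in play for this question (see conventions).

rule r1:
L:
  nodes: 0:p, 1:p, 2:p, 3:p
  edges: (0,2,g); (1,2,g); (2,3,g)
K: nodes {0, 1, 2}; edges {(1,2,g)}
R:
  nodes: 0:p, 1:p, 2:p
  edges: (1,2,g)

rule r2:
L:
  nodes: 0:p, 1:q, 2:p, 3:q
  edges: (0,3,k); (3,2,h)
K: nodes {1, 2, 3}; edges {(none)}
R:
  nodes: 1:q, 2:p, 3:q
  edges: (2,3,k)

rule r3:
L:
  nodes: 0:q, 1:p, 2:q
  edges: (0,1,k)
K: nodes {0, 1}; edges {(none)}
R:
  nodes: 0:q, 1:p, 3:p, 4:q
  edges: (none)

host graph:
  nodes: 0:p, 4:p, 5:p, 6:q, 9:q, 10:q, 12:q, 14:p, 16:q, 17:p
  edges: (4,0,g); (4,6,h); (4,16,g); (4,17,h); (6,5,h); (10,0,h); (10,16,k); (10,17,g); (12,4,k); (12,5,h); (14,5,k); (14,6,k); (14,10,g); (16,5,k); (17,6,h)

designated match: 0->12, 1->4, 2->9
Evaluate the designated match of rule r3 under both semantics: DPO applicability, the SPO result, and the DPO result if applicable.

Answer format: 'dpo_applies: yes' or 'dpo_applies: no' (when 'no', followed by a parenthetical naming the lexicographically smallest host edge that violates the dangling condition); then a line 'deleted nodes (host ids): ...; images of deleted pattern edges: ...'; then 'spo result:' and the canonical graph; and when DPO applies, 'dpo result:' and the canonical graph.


dpo_applies: yes
deleted nodes (host ids): 9; images of deleted pattern edges: (12,4,k)
spo result:
nodes: 0:p, 4:p, 5:p, 6:q, 10:q, 12:q, 14:p, 16:q, 17:p, 18:p, 19:q
edges: (4,0,g); (4,6,h); (4,16,g); (4,17,h); (6,5,h); (10,0,h); (10,16,k); (10,17,g); (12,5,h); (14,5,k); (14,6,k); (14,10,g); (16,5,k); (17,6,h)
dpo result:
nodes: 0:p, 4:p, 5:p, 6:q, 10:q, 12:q, 14:p, 16:q, 17:p, 18:p, 19:q
edges: (4,0,g); (4,6,h); (4,16,g); (4,17,h); (6,5,h); (10,0,h); (10,16,k); (10,17,g); (12,5,h); (14,5,k); (14,6,k); (14,10,g); (16,5,k); (17,6,h)


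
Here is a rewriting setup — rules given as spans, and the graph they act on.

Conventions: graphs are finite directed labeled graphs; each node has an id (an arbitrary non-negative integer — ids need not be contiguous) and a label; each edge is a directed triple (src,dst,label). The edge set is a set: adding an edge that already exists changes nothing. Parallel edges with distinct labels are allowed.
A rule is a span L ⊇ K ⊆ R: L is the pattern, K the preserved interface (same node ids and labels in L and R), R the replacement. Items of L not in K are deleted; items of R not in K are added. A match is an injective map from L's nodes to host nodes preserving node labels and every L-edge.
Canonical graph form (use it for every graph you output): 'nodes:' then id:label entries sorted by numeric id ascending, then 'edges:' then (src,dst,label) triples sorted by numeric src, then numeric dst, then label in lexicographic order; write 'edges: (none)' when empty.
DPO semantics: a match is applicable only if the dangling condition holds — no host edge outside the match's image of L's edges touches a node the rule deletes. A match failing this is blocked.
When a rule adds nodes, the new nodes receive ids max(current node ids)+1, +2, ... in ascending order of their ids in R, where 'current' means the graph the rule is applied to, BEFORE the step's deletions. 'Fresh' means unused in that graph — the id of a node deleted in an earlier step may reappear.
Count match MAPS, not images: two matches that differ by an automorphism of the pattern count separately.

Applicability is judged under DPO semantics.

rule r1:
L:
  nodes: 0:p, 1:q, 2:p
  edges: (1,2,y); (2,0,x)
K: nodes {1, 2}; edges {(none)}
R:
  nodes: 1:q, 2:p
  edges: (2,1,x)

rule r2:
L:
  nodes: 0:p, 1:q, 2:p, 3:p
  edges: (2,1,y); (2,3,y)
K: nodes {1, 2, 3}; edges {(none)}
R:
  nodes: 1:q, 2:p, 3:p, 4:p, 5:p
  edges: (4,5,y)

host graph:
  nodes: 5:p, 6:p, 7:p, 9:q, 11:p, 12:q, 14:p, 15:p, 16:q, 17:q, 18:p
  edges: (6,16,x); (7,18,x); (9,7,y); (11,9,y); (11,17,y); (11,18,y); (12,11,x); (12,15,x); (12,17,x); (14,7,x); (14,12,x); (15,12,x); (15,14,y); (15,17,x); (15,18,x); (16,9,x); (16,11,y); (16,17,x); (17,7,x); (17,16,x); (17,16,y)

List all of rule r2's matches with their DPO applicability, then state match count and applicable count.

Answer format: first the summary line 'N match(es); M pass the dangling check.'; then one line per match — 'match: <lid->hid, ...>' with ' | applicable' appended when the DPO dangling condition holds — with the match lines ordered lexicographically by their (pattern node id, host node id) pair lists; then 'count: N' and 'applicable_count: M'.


10 match(es); 2 pass the dangling check.
match: 0->5, 1->9, 2->11, 3->18 | applicable
match: 0->5, 1->17, 2->11, 3->18 | applicable
match: 0->6, 1->9, 2->11, 3->18
match: 0->6, 1->17, 2->11, 3->18
match: 0->7, 1->9, 2->11, 3->18
match: 0->7, 1->17, 2->11, 3->18
match: 0->14, 1->9, 2->11, 3->18
match: 0->14, 1->17, 2->11, 3->18
match: 0->15, 1->9, 2->11, 3->18
match: 0->15, 1->17, 2->11, 3->18
count: 10
applicable_count: 2


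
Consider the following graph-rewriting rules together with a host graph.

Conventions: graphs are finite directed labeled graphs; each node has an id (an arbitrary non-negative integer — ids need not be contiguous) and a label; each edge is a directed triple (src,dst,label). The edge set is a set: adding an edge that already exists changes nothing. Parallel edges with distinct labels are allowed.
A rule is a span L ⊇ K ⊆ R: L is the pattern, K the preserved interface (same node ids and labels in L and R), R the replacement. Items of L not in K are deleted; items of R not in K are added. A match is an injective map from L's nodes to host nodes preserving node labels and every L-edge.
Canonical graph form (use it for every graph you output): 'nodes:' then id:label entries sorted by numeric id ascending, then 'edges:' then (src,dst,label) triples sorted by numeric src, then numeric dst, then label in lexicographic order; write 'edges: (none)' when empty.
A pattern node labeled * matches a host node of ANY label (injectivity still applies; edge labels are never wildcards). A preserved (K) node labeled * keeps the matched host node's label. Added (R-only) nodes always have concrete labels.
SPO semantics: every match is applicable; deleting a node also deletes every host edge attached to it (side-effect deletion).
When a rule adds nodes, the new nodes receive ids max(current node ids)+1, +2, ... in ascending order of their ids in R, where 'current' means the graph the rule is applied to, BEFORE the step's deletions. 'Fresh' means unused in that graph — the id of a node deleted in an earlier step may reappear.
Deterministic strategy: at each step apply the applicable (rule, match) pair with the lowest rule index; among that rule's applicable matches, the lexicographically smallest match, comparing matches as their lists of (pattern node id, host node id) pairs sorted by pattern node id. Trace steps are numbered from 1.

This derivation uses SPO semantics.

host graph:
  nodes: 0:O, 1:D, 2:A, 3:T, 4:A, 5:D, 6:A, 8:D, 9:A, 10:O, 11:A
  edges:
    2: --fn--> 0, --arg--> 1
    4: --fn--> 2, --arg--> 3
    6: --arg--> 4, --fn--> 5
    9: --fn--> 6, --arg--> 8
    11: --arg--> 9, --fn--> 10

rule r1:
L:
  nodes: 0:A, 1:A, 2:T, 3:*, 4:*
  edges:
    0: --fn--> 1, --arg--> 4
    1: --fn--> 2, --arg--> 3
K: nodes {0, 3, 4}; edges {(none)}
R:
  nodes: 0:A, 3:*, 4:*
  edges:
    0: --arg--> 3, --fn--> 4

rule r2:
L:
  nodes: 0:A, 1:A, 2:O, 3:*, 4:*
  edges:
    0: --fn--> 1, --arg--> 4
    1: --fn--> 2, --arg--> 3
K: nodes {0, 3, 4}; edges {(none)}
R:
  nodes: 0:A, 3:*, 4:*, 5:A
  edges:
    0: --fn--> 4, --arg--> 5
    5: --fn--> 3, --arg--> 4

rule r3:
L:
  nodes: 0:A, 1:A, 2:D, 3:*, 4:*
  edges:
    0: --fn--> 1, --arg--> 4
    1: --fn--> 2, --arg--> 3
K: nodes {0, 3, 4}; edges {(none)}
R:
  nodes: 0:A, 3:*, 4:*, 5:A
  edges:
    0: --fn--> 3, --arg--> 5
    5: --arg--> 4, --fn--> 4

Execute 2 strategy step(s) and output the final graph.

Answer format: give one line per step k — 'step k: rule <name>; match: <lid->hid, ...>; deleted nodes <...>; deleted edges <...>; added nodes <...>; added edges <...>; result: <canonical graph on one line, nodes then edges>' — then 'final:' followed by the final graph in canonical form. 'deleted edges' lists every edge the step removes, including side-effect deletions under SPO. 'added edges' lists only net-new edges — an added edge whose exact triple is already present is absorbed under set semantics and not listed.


step 1: rule r2; match: 0->4, 1->2, 2->0, 3->1, 4->3; deleted nodes 0, 2; deleted edges (2,0,fn); (2,1,arg); (4,2,fn); (4,3,arg); added nodes 12; added edges (4,3,fn); (4,12,arg); (12,1,fn); (12,3,arg); result: nodes: 1:D, 3:T, 4:A, 5:D, 6:A, 8:D, 9:A, 10:O, 11:A, 12:A edges: (4,3,fn); (4,12,arg); (6,4,arg); (6,5,fn); (9,6,fn); (9,8,arg); (11,9,arg); (11,10,fn); (12,1,fn); (12,3,arg)
step 2: rule r3; match: 0->9, 1->6, 2->5, 3->4, 4->8; deleted nodes 5, 6; deleted edges (6,4,arg); (6,5,fn); (9,6,fn); (9,8,arg); added nodes 13; added edges (9,4,fn); (9,13,arg); (13,8,arg); (13,8,fn); result: nodes: 1:D, 3:T, 4:A, 8:D, 9:A, 10:O, 11:A, 12:A, 13:A edges: (4,3,fn); (4,12,arg); (9,4,fn); (9,13,arg); (11,9,arg); (11,10,fn); (12,1,fn); (12,3,arg); (13,8,arg); (13,8,fn)
final:
nodes: 1:D, 3:T, 4:A, 8:D, 9:A, 10:O, 11:A, 12:A, 13:A
edges: (4,3,fn); (4,12,arg); (9,4,fn); (9,13,arg); (11,9,arg); (11,10,fn); (12,1,fn); (12,3,arg); (13,8,arg); (13,8,fn)


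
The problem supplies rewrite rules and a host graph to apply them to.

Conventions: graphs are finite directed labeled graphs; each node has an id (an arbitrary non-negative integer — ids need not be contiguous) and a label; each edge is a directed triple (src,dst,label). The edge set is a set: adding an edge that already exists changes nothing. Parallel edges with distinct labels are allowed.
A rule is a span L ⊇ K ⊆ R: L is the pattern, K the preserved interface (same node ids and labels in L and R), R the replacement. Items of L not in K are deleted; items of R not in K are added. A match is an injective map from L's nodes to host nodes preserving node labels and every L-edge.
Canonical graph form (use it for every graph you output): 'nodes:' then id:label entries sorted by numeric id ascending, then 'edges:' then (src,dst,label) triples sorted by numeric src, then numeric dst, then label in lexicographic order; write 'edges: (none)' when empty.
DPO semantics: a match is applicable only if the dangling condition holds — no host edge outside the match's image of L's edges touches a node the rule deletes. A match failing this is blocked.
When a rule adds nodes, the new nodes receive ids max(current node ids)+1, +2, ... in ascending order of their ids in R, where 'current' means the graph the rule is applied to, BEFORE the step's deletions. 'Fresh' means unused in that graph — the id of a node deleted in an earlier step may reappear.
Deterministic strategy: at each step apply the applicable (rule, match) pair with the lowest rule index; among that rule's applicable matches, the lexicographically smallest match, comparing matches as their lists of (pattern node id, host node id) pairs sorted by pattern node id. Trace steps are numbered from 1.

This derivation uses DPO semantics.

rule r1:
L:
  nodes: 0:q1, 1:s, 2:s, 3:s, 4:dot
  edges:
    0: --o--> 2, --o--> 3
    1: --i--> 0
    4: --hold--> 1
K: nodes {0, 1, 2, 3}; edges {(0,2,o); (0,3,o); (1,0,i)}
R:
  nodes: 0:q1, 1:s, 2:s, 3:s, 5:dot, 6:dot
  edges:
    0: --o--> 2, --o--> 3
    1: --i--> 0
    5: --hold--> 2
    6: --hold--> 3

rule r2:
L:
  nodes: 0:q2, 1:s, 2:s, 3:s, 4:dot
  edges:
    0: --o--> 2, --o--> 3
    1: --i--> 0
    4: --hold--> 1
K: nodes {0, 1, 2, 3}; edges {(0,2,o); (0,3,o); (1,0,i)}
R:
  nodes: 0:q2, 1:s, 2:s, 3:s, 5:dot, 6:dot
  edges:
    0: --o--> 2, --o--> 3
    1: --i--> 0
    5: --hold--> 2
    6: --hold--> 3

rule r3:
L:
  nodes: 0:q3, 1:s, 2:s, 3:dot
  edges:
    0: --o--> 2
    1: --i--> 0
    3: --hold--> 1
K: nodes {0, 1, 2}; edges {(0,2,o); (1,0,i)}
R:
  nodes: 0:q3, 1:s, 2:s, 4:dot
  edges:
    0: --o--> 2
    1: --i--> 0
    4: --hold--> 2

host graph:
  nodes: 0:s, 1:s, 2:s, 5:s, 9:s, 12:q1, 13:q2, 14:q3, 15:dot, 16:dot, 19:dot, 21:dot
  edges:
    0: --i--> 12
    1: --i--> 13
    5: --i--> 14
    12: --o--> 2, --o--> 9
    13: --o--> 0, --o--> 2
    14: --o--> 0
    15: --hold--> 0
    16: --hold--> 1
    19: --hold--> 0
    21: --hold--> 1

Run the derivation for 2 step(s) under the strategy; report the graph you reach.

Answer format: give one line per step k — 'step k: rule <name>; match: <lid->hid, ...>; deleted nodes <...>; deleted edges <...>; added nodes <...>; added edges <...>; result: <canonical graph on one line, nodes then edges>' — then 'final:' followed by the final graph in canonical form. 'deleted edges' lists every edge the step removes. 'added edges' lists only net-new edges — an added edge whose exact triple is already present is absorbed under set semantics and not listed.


step 1: rule r1; match: 0->12, 1->0, 2->2, 3->9, 4->15; deleted nodes 15; deleted edges (15,0,hold); added nodes 22, 23; added edges (22,2,hold); (23,9,hold); result: nodes: 0:s, 1:s, 2:s, 5:s, 9:s, 12:q1, 13:q2, 14:q3, 16:dot, 19:dot, 21:dot, 22:dot, 23:dot edges: (0,12,i); (1,13,i); (5,14,i); (12,2,o); (12,9,o); (13,0,o); (13,2,o); (14,0,o); (16,1,hold); (19,0,hold); (21,1,hold); (22,2,hold); (23,9,hold)
step 2: rule r1; match: 0->12, 1->0, 2->2, 3->9, 4->19; deleted nodes 19; deleted edges (19,0,hold); added nodes 24, 25; added edges (24,2,hold); (25,9,hold); result: nodes: 0:s, 1:s, 2:s, 5:s, 9:s, 12:q1, 13:q2, 14:q3, 16:dot, 21:dot, 22:dot, 23:dot, 24:dot, 25:dot edges: (0,12,i); (1,13,i); (5,14,i); (12,2,o); (12,9,o); (13,0,o); (13,2,o); (14,0,o); (16,1,hold); (21,1,hold); (22,2,hold); (23,9,hold); (24,2,hold); (25,9,hold)
final:
nodes: 0:s, 1:s, 2:s, 5:s, 9:s, 12:q1, 13:q2, 14:q3, 16:dot, 21:dot, 22:dot, 23:dot, 24:dot, 25:dot
edges: (0,12,i); (1,13,i); (5,14,i); (12,2,o); (12,9,o); (13,0,o); (13,2,o); (14,0,o); (16,1,hold); (21,1,hold); (22,2,hold); (23,9,hold); (24,2,hold); (25,9,hold)
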